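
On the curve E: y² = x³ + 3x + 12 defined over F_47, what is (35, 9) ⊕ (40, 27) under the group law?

(35, 9) + (40, 27). λ = (27 - 9)/(40 - 35) ≡ 18/5 mod 47. 5⁻¹ ≡ 19 (mod 47), so λ ≡ 13.
  x = λ² - 35 - 40 = 169 - 75 ≡ 0; y = λ·(35 - 0) - 9 ≡ 23. → (0, 23)

(0, 23)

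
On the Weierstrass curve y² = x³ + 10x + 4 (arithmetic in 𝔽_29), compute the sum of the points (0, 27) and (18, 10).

(0, 27) + (18, 10). λ = (10 - 27)/(18 - 0) ≡ 12/18 mod 29. 18⁻¹ ≡ 21 (mod 29), so λ ≡ 20.
  x = λ² - 0 - 18 = 400 - 18 ≡ 5; y = λ·(0 - 5) - 27 ≡ 18. → (5, 18)

(5, 18)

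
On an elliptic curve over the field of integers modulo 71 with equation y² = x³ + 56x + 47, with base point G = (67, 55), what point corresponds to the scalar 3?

(54, 2)

Repeated addition: build up to 3G.
2G: tangent at (67, 55): λ = (3·67² + 56)/(2·55) ≡ 33/39. 39⁻¹ ≡ 51 (mod 71) since 39·51 = 1989 ≡ 1, so λ ≡ 33·51 ≡ 50.
  x = λ² - 67 - 67 = 2500 - 134 ≡ 23; y = λ·(67 - 23) - 55 ≡ 15. → (23, 15)
3G: (23, 15) + (67, 55). λ = (55 - 15)/(67 - 23) ≡ 40/44 mod 71. 44⁻¹ ≡ 21 (mod 71) since 44·21 = 924 ≡ 1, so λ ≡ 59.
  x = λ² - 23 - 67 = 3481 - 90 ≡ 54; y = λ·(23 - 54) - 15 ≡ 2. → (54, 2)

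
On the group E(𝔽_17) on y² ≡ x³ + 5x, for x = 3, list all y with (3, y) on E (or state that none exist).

x³ + 5x + 0 = 42 ≡ 8 (mod 17).
Square roots of 8 mod 17: 5 and 12 (since 5² = 25 ≡ 8).

5, 12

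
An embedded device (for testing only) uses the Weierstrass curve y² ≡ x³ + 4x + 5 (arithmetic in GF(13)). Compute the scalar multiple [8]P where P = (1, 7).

(8, 4)

Double-and-add on 8 = (1000)₂. Start with P = (1, 7) for the leading 1-bit.
double: tangent at (1, 7): λ = (3·1² + 4)/(2·7) ≡ 7/1. 1⁻¹ ≡ 1 (mod 13) since 1·1 = 1 ≡ 1, so λ ≡ 7·1 ≡ 7.
  x = λ² - 1 - 1 = 49 - 2 ≡ 8; y = λ·(1 - 8) - 7 ≡ 9. → (8, 9)
double: tangent at (8, 9): λ = (3·8² + 4)/(2·9) ≡ 1/5. 5⁻¹ ≡ 8 (mod 13) since 5·8 = 40 ≡ 1, so λ ≡ 1·8 ≡ 8.
  x = λ² - 8 - 8 = 64 - 16 ≡ 9; y = λ·(8 - 9) - 9 ≡ 9. → (9, 9)
double: tangent at (9, 9): λ = (3·9² + 4)/(2·9) ≡ 0/5. 5⁻¹ ≡ 8 (mod 13) since 5·8 = 40 ≡ 1, so λ ≡ 0·8 ≡ 0.
  x = λ² - 9 - 9 = 0 - 18 ≡ 8; y = λ·(9 - 8) - 9 ≡ 4. → (8, 4)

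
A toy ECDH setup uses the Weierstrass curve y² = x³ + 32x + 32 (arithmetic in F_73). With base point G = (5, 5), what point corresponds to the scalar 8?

Repeated addition: build up to 8G.
2G: tangent at (5, 5): λ = (3·5² + 32)/(2·5) ≡ 34/10. 10⁻¹ ≡ 22 (mod 73), so λ ≡ 34·22 ≡ 18.
  x = λ² - 5 - 5 = 324 - 10 ≡ 22; y = λ·(5 - 22) - 5 ≡ 54. → (22, 54)
3G: (22, 54) + (5, 5). λ = (5 - 54)/(5 - 22) ≡ 24/56 mod 73. 56⁻¹ ≡ 30 (mod 73) since 56·30 = 1680 ≡ 1, so λ ≡ 63.
  x = λ² - 22 - 5 = 3969 - 27 ≡ 0; y = λ·(22 - 0) - 54 ≡ 18. → (0, 18)
4G: (0, 18) + (5, 5). λ = (5 - 18)/(5 - 0) ≡ 60/5 mod 73. 5⁻¹ ≡ 44 (mod 73) since 5·44 = 220 ≡ 1, so λ ≡ 12.
  x = λ² - 0 - 5 = 144 - 5 ≡ 66; y = λ·(0 - 66) - 18 ≡ 66. → (66, 66)
5G: (66, 66) + (5, 5). λ = (5 - 66)/(5 - 66) ≡ 12/12 mod 73. 12⁻¹ ≡ 67 (mod 73) since 12·67 = 804 ≡ 1, so λ ≡ 1.
  x = λ² - 66 - 5 = 1 - 71 ≡ 3; y = λ·(66 - 3) - 66 ≡ 70. → (3, 70)
6G: (3, 70) + (5, 5). λ = (5 - 70)/(5 - 3) ≡ 8/2 mod 73. 2⁻¹ ≡ 37 (mod 73) since 2·37 = 74 ≡ 1, so λ ≡ 4.
  x = λ² - 3 - 5 = 16 - 8 ≡ 8; y = λ·(3 - 8) - 70 ≡ 56. → (8, 56)
7G: (8, 56) + (5, 5). λ = (5 - 56)/(5 - 8) ≡ 22/70 mod 73. 70⁻¹ ≡ 24 (mod 73), so λ ≡ 17.
  x = λ² - 8 - 5 = 289 - 13 ≡ 57; y = λ·(8 - 57) - 56 ≡ 60. → (57, 60)
8G: (57, 60) + (5, 5). λ = (5 - 60)/(5 - 57) ≡ 18/21 mod 73. 21⁻¹ ≡ 7 (mod 73), so λ ≡ 53.
  x = λ² - 57 - 5 = 2809 - 62 ≡ 46; y = λ·(57 - 46) - 60 ≡ 12. → (46, 12)

(46, 12)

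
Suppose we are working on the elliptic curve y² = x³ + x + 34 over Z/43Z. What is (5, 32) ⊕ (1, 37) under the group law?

(9, 16)

(5, 32) + (1, 37). λ = (37 - 32)/(1 - 5) ≡ 5/39 mod 43. 39⁻¹ ≡ 32 (mod 43), so λ ≡ 31.
  x = λ² - 5 - 1 = 961 - 6 ≡ 9; y = λ·(5 - 9) - 32 ≡ 16. → (9, 16)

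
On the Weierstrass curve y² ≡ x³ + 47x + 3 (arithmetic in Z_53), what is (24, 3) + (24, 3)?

tangent at (24, 3): λ = (3·24² + 47)/(2·3) ≡ 26/6. 6⁻¹ ≡ 9 (mod 53), so λ ≡ 26·9 ≡ 22.
  x = λ² - 24 - 24 = 484 - 48 ≡ 12; y = λ·(24 - 12) - 3 ≡ 49. → (12, 49)

(12, 49)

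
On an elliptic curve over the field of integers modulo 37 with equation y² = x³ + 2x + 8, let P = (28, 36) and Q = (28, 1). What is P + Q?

O

The two points share x = 28 and their y-coordinates satisfy 36 + 1 ≡ 0 (mod 37), so they are inverses. Their sum is O.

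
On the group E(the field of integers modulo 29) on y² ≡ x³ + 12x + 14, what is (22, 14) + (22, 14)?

(7, 8)

tangent at (22, 14): λ = (3·22² + 12)/(2·14) ≡ 14/28. 28⁻¹ ≡ 28 (mod 29), so λ ≡ 14·28 ≡ 15.
  x = λ² - 22 - 22 = 225 - 44 ≡ 7; y = λ·(22 - 7) - 14 ≡ 8. → (7, 8)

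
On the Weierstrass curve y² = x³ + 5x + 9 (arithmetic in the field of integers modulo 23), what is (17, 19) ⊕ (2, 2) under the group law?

(17, 19) + (2, 2). λ = (2 - 19)/(2 - 17) ≡ 6/8 mod 23. 8⁻¹ ≡ 3 (mod 23), so λ ≡ 18.
  x = λ² - 17 - 2 = 324 - 19 ≡ 6; y = λ·(17 - 6) - 19 ≡ 18. → (6, 18)

(6, 18)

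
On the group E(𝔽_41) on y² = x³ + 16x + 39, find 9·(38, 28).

Write P = (38, 28).
Double-and-add on 9 = (1001)₂. Start with P = (38, 28) for the leading 1-bit.
double: tangent at (38, 28): λ = (3·38² + 16)/(2·28) ≡ 2/15. 15⁻¹ ≡ 11 (mod 41) since 15·11 = 165 ≡ 1, so λ ≡ 2·11 ≡ 22.
  x = λ² - 38 - 38 = 484 - 76 ≡ 39; y = λ·(38 - 39) - 28 ≡ 32. → (39, 32)
double: tangent at (39, 32): λ = (3·39² + 16)/(2·32) ≡ 28/23. 23⁻¹ ≡ 25 (mod 41), so λ ≡ 28·25 ≡ 3.
  x = λ² - 39 - 39 = 9 - 78 ≡ 13; y = λ·(39 - 13) - 32 ≡ 5. → (13, 5)
double: tangent at (13, 5): λ = (3·13² + 16)/(2·5) ≡ 31/10. 10⁻¹ ≡ 37 (mod 41) since 10·37 = 370 ≡ 1, so λ ≡ 31·37 ≡ 40.
  x = λ² - 13 - 13 = 1600 - 26 ≡ 16; y = λ·(13 - 16) - 5 ≡ 39. → (16, 39)
add P: (16, 39) + (38, 28). λ = (28 - 39)/(38 - 16) ≡ 30/22 mod 41. 22⁻¹ ≡ 28 (mod 41) since 22·28 = 616 ≡ 1, so λ ≡ 20.
  x = λ² - 16 - 38 = 400 - 54 ≡ 18; y = λ·(16 - 18) - 39 ≡ 3. → (18, 3)

(18, 3)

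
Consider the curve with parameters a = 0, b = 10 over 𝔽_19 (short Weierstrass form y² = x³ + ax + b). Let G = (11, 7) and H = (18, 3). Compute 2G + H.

(1, 12)

First 2G:
Repeated addition: build up to 2G.
2G: tangent at (11, 7): λ = (3·11² + 0)/(2·7) ≡ 2/14. 14⁻¹ ≡ 15 (mod 19) since 14·15 = 210 ≡ 1, so λ ≡ 2·15 ≡ 11.
  x = λ² - 11 - 11 = 121 - 22 ≡ 4; y = λ·(11 - 4) - 7 ≡ 13. → (4, 13)
2G = (4, 13).
Finally 2G + H:
(4, 13) + (18, 3). λ = (3 - 13)/(18 - 4) ≡ 9/14 mod 19. 14⁻¹ ≡ 15 (mod 19), so λ ≡ 2.
  x = λ² - 4 - 18 = 4 - 22 ≡ 1; y = λ·(4 - 1) - 13 ≡ 12. → (1, 12)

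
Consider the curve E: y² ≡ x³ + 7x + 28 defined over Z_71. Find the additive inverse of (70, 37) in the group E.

(70, 34)

-(70, 37) = (70, -37 mod 71) = (70, 34).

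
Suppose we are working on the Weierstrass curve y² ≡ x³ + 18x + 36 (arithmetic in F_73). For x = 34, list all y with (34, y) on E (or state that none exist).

none

x³ + 18x + 36 = 39952 ≡ 21 (mod 73).
21 is a non-residue mod 73; no y exists.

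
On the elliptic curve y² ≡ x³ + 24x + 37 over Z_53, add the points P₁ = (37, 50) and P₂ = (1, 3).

(37, 50) + (1, 3). λ = (3 - 50)/(1 - 37) ≡ 6/17 mod 53. 17⁻¹ ≡ 25 (mod 53) since 17·25 = 425 ≡ 1, so λ ≡ 44.
  x = λ² - 37 - 1 = 1936 - 38 ≡ 43; y = λ·(37 - 43) - 50 ≡ 4. → (43, 4)

(43, 4)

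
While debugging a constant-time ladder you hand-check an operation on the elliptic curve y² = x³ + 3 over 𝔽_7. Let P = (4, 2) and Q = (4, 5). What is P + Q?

The two points share x = 4 and their y-coordinates satisfy 2 + 5 ≡ 0 (mod 7), so they are inverses. Their sum is 𝒪.

O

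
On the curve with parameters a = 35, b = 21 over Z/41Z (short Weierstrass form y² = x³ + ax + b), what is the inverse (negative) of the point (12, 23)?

-(12, 23) = (12, -23 mod 41) = (12, 18).

(12, 18)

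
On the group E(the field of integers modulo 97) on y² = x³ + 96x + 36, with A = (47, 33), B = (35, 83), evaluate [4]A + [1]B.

First 4A:
Repeated addition: build up to 4A.
2A: tangent at (47, 33): λ = (3·47² + 96)/(2·33) ≡ 30/66. 66⁻¹ ≡ 25 (mod 97) since 66·25 = 1650 ≡ 1, so λ ≡ 30·25 ≡ 71.
  x = λ² - 47 - 47 = 5041 - 94 ≡ 0; y = λ·(47 - 0) - 33 ≡ 6. → (0, 6)
3A: (0, 6) + (47, 33). λ = (33 - 6)/(47 - 0) ≡ 27/47 mod 97. 47⁻¹ ≡ 64 (mod 97), so λ ≡ 79.
  x = λ² - 0 - 47 = 6241 - 47 ≡ 83; y = λ·(0 - 83) - 6 ≡ 33. → (83, 33)
4A: (83, 33) + (47, 33). λ = (33 - 33)/(47 - 83) ≡ 0/61 mod 97. 61⁻¹ ≡ 35 (mod 97), so λ ≡ 0.
  x = λ² - 83 - 47 = 0 - 130 ≡ 64; y = λ·(83 - 64) - 33 ≡ 64. → (64, 64)
4A = (64, 64).
Finally 4A + B:
(64, 64) + (35, 83). λ = (83 - 64)/(35 - 64) ≡ 19/68 mod 97. 68⁻¹ ≡ 10 (mod 97), so λ ≡ 93.
  x = λ² - 64 - 35 = 8649 - 99 ≡ 14; y = λ·(64 - 14) - 64 ≡ 27. → (14, 27)

(14, 27)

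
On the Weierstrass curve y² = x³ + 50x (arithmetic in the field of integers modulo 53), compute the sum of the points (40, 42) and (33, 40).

(32, 36)

(40, 42) + (33, 40). λ = (40 - 42)/(33 - 40) ≡ 51/46 mod 53. 46⁻¹ ≡ 15 (mod 53), so λ ≡ 23.
  x = λ² - 40 - 33 = 529 - 73 ≡ 32; y = λ·(40 - 32) - 42 ≡ 36. → (32, 36)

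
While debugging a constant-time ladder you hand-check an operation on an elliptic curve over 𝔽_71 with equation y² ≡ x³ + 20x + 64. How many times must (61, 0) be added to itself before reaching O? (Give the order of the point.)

2

2P: (61, 0) + (61, 0): same x and y₁ ≡ -y₂, so the sum is O.
2P = O, so the order is 2.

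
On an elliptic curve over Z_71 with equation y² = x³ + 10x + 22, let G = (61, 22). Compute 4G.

(10, 46)

Repeated addition: build up to 4G.
2G: tangent at (61, 22): λ = (3·61² + 10)/(2·22) ≡ 26/44. 44⁻¹ ≡ 21 (mod 71), so λ ≡ 26·21 ≡ 49.
  x = λ² - 61 - 61 = 2401 - 122 ≡ 7; y = λ·(61 - 7) - 22 ≡ 68. → (7, 68)
3G: (7, 68) + (61, 22). λ = (22 - 68)/(61 - 7) ≡ 25/54 mod 71. 54⁻¹ ≡ 25 (mod 71), so λ ≡ 57.
  x = λ² - 7 - 61 = 3249 - 68 ≡ 57; y = λ·(7 - 57) - 68 ≡ 64. → (57, 64)
4G: (57, 64) + (61, 22). λ = (22 - 64)/(61 - 57) ≡ 29/4 mod 71. 4⁻¹ ≡ 18 (mod 71) since 4·18 = 72 ≡ 1, so λ ≡ 25.
  x = λ² - 57 - 61 = 625 - 118 ≡ 10; y = λ·(57 - 10) - 64 ≡ 46. → (10, 46)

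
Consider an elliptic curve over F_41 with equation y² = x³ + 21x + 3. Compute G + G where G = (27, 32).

(19, 39)

tangent at (27, 32): λ = (3·27² + 21)/(2·32) ≡ 35/23. 23⁻¹ ≡ 25 (mod 41), so λ ≡ 35·25 ≡ 14.
  x = λ² - 27 - 27 = 196 - 54 ≡ 19; y = λ·(27 - 19) - 32 ≡ 39. → (19, 39)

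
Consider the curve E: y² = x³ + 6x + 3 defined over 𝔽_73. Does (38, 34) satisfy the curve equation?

y² = 34² ≡ 61; x³ + 6x + 3 = 55103 ≡ 61 (mod 73). 61 = 61.

yes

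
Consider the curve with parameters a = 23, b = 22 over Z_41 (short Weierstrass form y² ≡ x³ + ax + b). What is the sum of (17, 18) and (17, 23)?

The two points share x = 17 and their y-coordinates satisfy 18 + 23 ≡ 0 (mod 41), so they are inverses. Their sum is 𝒪.

O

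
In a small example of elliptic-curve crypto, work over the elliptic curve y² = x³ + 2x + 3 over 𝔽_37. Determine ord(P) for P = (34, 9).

10

2P: tangent at (34, 9): λ = (3·34² + 2)/(2·9) ≡ 29/18. 18⁻¹ ≡ 35 (mod 37) since 18·35 = 630 ≡ 1, so λ ≡ 29·35 ≡ 16.
  x = λ² - 34 - 34 = 256 - 68 ≡ 3; y = λ·(34 - 3) - 9 ≡ 6. → (3, 6)
3P: (3, 6) + (34, 9). λ = (9 - 6)/(34 - 3) ≡ 3/31 mod 37. 31⁻¹ ≡ 6 (mod 37), so λ ≡ 18.
  x = λ² - 3 - 34 = 324 - 37 ≡ 28; y = λ·(3 - 28) - 6 ≡ 25. → (28, 25)
4P: (28, 25) + (34, 9). λ = (9 - 25)/(34 - 28) ≡ 21/6 mod 37. 6⁻¹ ≡ 31 (mod 37) since 6·31 = 186 ≡ 1, so λ ≡ 22.
  x = λ² - 28 - 34 = 484 - 62 ≡ 15; y = λ·(28 - 15) - 25 ≡ 2. → (15, 2)
5P: (15, 2) + (34, 9). λ = (9 - 2)/(34 - 15) ≡ 7/19 mod 37. 19⁻¹ ≡ 2 (mod 37) since 19·2 = 38 ≡ 1, so λ ≡ 14.
  x = λ² - 15 - 34 = 196 - 49 ≡ 36; y = λ·(15 - 36) - 2 ≡ 0. → (36, 0)
6P: (36, 0) + (34, 9). λ = (9 - 0)/(34 - 36) ≡ 9/35 mod 37. 35⁻¹ ≡ 18 (mod 37), so λ ≡ 14.
  x = λ² - 36 - 34 = 196 - 70 ≡ 15; y = λ·(36 - 15) - 0 ≡ 35. → (15, 35)
7P: (15, 35) + (34, 9). λ = (9 - 35)/(34 - 15) ≡ 11/19 mod 37. 19⁻¹ ≡ 2 (mod 37), so λ ≡ 22.
  x = λ² - 15 - 34 = 484 - 49 ≡ 28; y = λ·(15 - 28) - 35 ≡ 12. → (28, 12)
8P: (28, 12) + (34, 9). λ = (9 - 12)/(34 - 28) ≡ 34/6 mod 37. 6⁻¹ ≡ 31 (mod 37) since 6·31 = 186 ≡ 1, so λ ≡ 18.
  x = λ² - 28 - 34 = 324 - 62 ≡ 3; y = λ·(28 - 3) - 12 ≡ 31. → (3, 31)
9P: (3, 31) + (34, 9). λ = (9 - 31)/(34 - 3) ≡ 15/31 mod 37. 31⁻¹ ≡ 6 (mod 37), so λ ≡ 16.
  x = λ² - 3 - 34 = 256 - 37 ≡ 34; y = λ·(3 - 34) - 31 ≡ 28. → (34, 28)
10P: (34, 28) + (34, 9): same x and y₁ ≡ -y₂, so the sum is O.
10P = O, so the order is 10.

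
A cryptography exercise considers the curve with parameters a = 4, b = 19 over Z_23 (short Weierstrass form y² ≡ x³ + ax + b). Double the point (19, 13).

tangent at (19, 13): λ = (3·19² + 4)/(2·13) ≡ 6/3. 3⁻¹ ≡ 8 (mod 23) since 3·8 = 24 ≡ 1, so λ ≡ 6·8 ≡ 2.
  x = λ² - 19 - 19 = 4 - 38 ≡ 12; y = λ·(19 - 12) - 13 ≡ 1. → (12, 1)

(12, 1)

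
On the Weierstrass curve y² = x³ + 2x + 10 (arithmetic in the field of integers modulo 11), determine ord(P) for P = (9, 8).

8

2P: tangent at (9, 8): λ = (3·9² + 2)/(2·8) ≡ 3/5. 5⁻¹ ≡ 9 (mod 11) since 5·9 = 45 ≡ 1, so λ ≡ 3·9 ≡ 5.
  x = λ² - 9 - 9 = 25 - 18 ≡ 7; y = λ·(9 - 7) - 8 ≡ 2. → (7, 2)
3P: (7, 2) + (9, 8). λ = (8 - 2)/(9 - 7) ≡ 6/2 mod 11. 2⁻¹ ≡ 6 (mod 11), so λ ≡ 3.
  x = λ² - 7 - 9 = 9 - 16 ≡ 4; y = λ·(7 - 4) - 2 ≡ 7. → (4, 7)
4P: (4, 7) + (9, 8). λ = (8 - 7)/(9 - 4) ≡ 1/5 mod 11. 5⁻¹ ≡ 9 (mod 11), so λ ≡ 9.
  x = λ² - 4 - 9 = 81 - 13 ≡ 2; y = λ·(4 - 2) - 7 ≡ 0. → (2, 0)
5P: (2, 0) + (9, 8). λ = (8 - 0)/(9 - 2) ≡ 8/7 mod 11. 7⁻¹ ≡ 8 (mod 11) since 7·8 = 56 ≡ 1, so λ ≡ 9.
  x = λ² - 2 - 9 = 81 - 11 ≡ 4; y = λ·(2 - 4) - 0 ≡ 4. → (4, 4)
6P: (4, 4) + (9, 8). λ = (8 - 4)/(9 - 4) ≡ 4/5 mod 11. 5⁻¹ ≡ 9 (mod 11) since 5·9 = 45 ≡ 1, so λ ≡ 3.
  x = λ² - 4 - 9 = 9 - 13 ≡ 7; y = λ·(4 - 7) - 4 ≡ 9. → (7, 9)
7P: (7, 9) + (9, 8). λ = (8 - 9)/(9 - 7) ≡ 10/2 mod 11. 2⁻¹ ≡ 6 (mod 11) since 2·6 = 12 ≡ 1, so λ ≡ 5.
  x = λ² - 7 - 9 = 25 - 16 ≡ 9; y = λ·(7 - 9) - 9 ≡ 3. → (9, 3)
8P: (9, 3) + (9, 8): same x and y₁ ≡ -y₂, so the sum is the point at infinity.
8P = the point at infinity, so the order is 8.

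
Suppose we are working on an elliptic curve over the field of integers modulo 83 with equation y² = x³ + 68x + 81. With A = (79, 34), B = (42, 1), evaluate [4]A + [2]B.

(6, 37)

First 4A:
Repeated addition: build up to 4A.
2A: tangent at (79, 34): λ = (3·79² + 68)/(2·34) ≡ 33/68. 68⁻¹ ≡ 11 (mod 83) since 68·11 = 748 ≡ 1, so λ ≡ 33·11 ≡ 31.
  x = λ² - 79 - 79 = 961 - 158 ≡ 56; y = λ·(79 - 56) - 34 ≡ 15. → (56, 15)
3A: (56, 15) + (79, 34). λ = (34 - 15)/(79 - 56) ≡ 19/23 mod 83. 23⁻¹ ≡ 65 (mod 83), so λ ≡ 73.
  x = λ² - 56 - 79 = 5329 - 135 ≡ 48; y = λ·(56 - 48) - 15 ≡ 71. → (48, 71)
4A: (48, 71) + (79, 34). λ = (34 - 71)/(79 - 48) ≡ 46/31 mod 83. 31⁻¹ ≡ 75 (mod 83), so λ ≡ 47.
  x = λ² - 48 - 79 = 2209 - 127 ≡ 7; y = λ·(48 - 7) - 71 ≡ 30. → (7, 30)
4A = (7, 30).
Next 2B:
Repeated addition: build up to 2B.
2B: tangent at (42, 1): λ = (3·42² + 68)/(2·1) ≡ 48/2. 2⁻¹ ≡ 42 (mod 83), so λ ≡ 48·42 ≡ 24.
  x = λ² - 42 - 42 = 576 - 84 ≡ 77; y = λ·(42 - 77) - 1 ≡ 72. → (77, 72)
2B = (77, 72).
Finally 4A + 2B:
(7, 30) + (77, 72). λ = (72 - 30)/(77 - 7) ≡ 42/70 mod 83. 70⁻¹ ≡ 51 (mod 83), so λ ≡ 67.
  x = λ² - 7 - 77 = 4489 - 84 ≡ 6; y = λ·(7 - 6) - 30 ≡ 37. → (6, 37)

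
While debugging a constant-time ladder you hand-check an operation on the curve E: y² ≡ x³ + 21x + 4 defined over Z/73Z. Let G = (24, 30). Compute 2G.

tangent at (24, 30): λ = (3·24² + 21)/(2·30) ≡ 70/60. 60⁻¹ ≡ 28 (mod 73), so λ ≡ 70·28 ≡ 62.
  x = λ² - 24 - 24 = 3844 - 48 ≡ 0; y = λ·(24 - 0) - 30 ≡ 71. → (0, 71)

(0, 71)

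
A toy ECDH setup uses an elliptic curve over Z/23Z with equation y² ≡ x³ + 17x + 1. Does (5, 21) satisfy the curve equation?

y² = 21² ≡ 4; x³ + 17x + 1 = 211 ≡ 4 (mod 23). 4 = 4.

yes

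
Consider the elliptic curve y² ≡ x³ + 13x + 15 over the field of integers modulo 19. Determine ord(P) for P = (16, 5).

8

2P: tangent at (16, 5): λ = (3·16² + 13)/(2·5) ≡ 2/10. 10⁻¹ ≡ 2 (mod 19), so λ ≡ 2·2 ≡ 4.
  x = λ² - 16 - 16 = 16 - 32 ≡ 3; y = λ·(16 - 3) - 5 ≡ 9. → (3, 9)
3P: (3, 9) + (16, 5). λ = (5 - 9)/(16 - 3) ≡ 15/13 mod 19. 13⁻¹ ≡ 3 (mod 19) since 13·3 = 39 ≡ 1, so λ ≡ 7.
  x = λ² - 3 - 16 = 49 - 19 ≡ 11; y = λ·(3 - 11) - 9 ≡ 11. → (11, 11)
4P: (11, 11) + (16, 5). λ = (5 - 11)/(16 - 11) ≡ 13/5 mod 19. 5⁻¹ ≡ 4 (mod 19), so λ ≡ 14.
  x = λ² - 11 - 16 = 196 - 27 ≡ 17; y = λ·(11 - 17) - 11 ≡ 0. → (17, 0)
5P: (17, 0) + (16, 5). λ = (5 - 0)/(16 - 17) ≡ 5/18 mod 19. 18⁻¹ ≡ 18 (mod 19), so λ ≡ 14.
  x = λ² - 17 - 16 = 196 - 33 ≡ 11; y = λ·(17 - 11) - 0 ≡ 8. → (11, 8)
6P: (11, 8) + (16, 5). λ = (5 - 8)/(16 - 11) ≡ 16/5 mod 19. 5⁻¹ ≡ 4 (mod 19), so λ ≡ 7.
  x = λ² - 11 - 16 = 49 - 27 ≡ 3; y = λ·(11 - 3) - 8 ≡ 10. → (3, 10)
7P: (3, 10) + (16, 5). λ = (5 - 10)/(16 - 3) ≡ 14/13 mod 19. 13⁻¹ ≡ 3 (mod 19), so λ ≡ 4.
  x = λ² - 3 - 16 = 16 - 19 ≡ 16; y = λ·(3 - 16) - 10 ≡ 14. → (16, 14)
8P: (16, 14) + (16, 5): same x and y₁ ≡ -y₂, so the sum is ∞.
8P = ∞, so the order is 8.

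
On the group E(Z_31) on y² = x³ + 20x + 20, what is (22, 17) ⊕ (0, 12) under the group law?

(25, 26)

(22, 17) + (0, 12). λ = (12 - 17)/(0 - 22) ≡ 26/9 mod 31. 9⁻¹ ≡ 7 (mod 31), so λ ≡ 27.
  x = λ² - 22 - 0 = 729 - 22 ≡ 25; y = λ·(22 - 25) - 17 ≡ 26. → (25, 26)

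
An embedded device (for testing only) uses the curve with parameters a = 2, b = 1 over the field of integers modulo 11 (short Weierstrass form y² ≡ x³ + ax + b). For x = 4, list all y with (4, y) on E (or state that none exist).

x³ + 2x + 1 = 73 ≡ 7 (mod 11).
7 is a non-residue mod 11; no y exists.

none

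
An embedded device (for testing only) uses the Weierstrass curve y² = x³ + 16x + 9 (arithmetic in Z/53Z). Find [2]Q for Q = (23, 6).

tangent at (23, 6): λ = (3·23² + 16)/(2·6) ≡ 13/12. 12⁻¹ ≡ 31 (mod 53), so λ ≡ 13·31 ≡ 32.
  x = λ² - 23 - 23 = 1024 - 46 ≡ 24; y = λ·(23 - 24) - 6 ≡ 15. → (24, 15)

(24, 15)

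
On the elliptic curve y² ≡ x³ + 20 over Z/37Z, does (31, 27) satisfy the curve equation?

yes

y² = 27² ≡ 26; x³ + 0x + 20 = 29811 ≡ 26 (mod 37). 26 = 26.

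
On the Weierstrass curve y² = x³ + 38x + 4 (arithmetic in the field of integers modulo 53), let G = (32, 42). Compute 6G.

(40, 49)

Repeated addition: build up to 6G.
2G: tangent at (32, 42): λ = (3·32² + 38)/(2·42) ≡ 36/31. 31⁻¹ ≡ 12 (mod 53), so λ ≡ 36·12 ≡ 8.
  x = λ² - 32 - 32 = 64 - 64 ≡ 0; y = λ·(32 - 0) - 42 ≡ 2. → (0, 2)
3G: (0, 2) + (32, 42). λ = (42 - 2)/(32 - 0) ≡ 40/32 mod 53. 32⁻¹ ≡ 5 (mod 53), so λ ≡ 41.
  x = λ² - 0 - 32 = 1681 - 32 ≡ 6; y = λ·(0 - 6) - 2 ≡ 17. → (6, 17)
4G: (6, 17) + (32, 42). λ = (42 - 17)/(32 - 6) ≡ 25/26 mod 53. 26⁻¹ ≡ 51 (mod 53), so λ ≡ 3.
  x = λ² - 6 - 32 = 9 - 38 ≡ 24; y = λ·(6 - 24) - 17 ≡ 35. → (24, 35)
5G: (24, 35) + (32, 42). λ = (42 - 35)/(32 - 24) ≡ 7/8 mod 53. 8⁻¹ ≡ 20 (mod 53), so λ ≡ 34.
  x = λ² - 24 - 32 = 1156 - 56 ≡ 40; y = λ·(24 - 40) - 35 ≡ 4. → (40, 4)
6G: (40, 4) + (32, 42). λ = (42 - 4)/(32 - 40) ≡ 38/45 mod 53. 45⁻¹ ≡ 33 (mod 53) since 45·33 = 1485 ≡ 1, so λ ≡ 35.
  x = λ² - 40 - 32 = 1225 - 72 ≡ 40; y = λ·(40 - 40) - 4 ≡ 49. → (40, 49)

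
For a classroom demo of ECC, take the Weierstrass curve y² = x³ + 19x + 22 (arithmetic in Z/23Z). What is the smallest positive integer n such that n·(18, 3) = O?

2P: tangent at (18, 3): λ = (3·18² + 19)/(2·3) ≡ 2/6. 6⁻¹ ≡ 4 (mod 23), so λ ≡ 2·4 ≡ 8.
  x = λ² - 18 - 18 = 64 - 36 ≡ 5; y = λ·(18 - 5) - 3 ≡ 9. → (5, 9)
3P: (5, 9) + (18, 3). λ = (3 - 9)/(18 - 5) ≡ 17/13 mod 23. 13⁻¹ ≡ 16 (mod 23) since 13·16 = 208 ≡ 1, so λ ≡ 19.
  x = λ² - 5 - 18 = 361 - 23 ≡ 16; y = λ·(5 - 16) - 9 ≡ 12. → (16, 12)
4P: (16, 12) + (18, 3). λ = (3 - 12)/(18 - 16) ≡ 14/2 mod 23. 2⁻¹ ≡ 12 (mod 23), so λ ≡ 7.
  x = λ² - 16 - 18 = 49 - 34 ≡ 15; y = λ·(16 - 15) - 12 ≡ 18. → (15, 18)
5P: (15, 18) + (18, 3). λ = (3 - 18)/(18 - 15) ≡ 8/3 mod 23. 3⁻¹ ≡ 8 (mod 23) since 3·8 = 24 ≡ 1, so λ ≡ 18.
  x = λ² - 15 - 18 = 324 - 33 ≡ 15; y = λ·(15 - 15) - 18 ≡ 5. → (15, 5)
6P: (15, 5) + (18, 3). λ = (3 - 5)/(18 - 15) ≡ 21/3 mod 23. 3⁻¹ ≡ 8 (mod 23) since 3·8 = 24 ≡ 1, so λ ≡ 7.
  x = λ² - 15 - 18 = 49 - 33 ≡ 16; y = λ·(15 - 16) - 5 ≡ 11. → (16, 11)
7P: (16, 11) + (18, 3). λ = (3 - 11)/(18 - 16) ≡ 15/2 mod 23. 2⁻¹ ≡ 12 (mod 23), so λ ≡ 19.
  x = λ² - 16 - 18 = 361 - 34 ≡ 5; y = λ·(16 - 5) - 11 ≡ 14. → (5, 14)
8P: (5, 14) + (18, 3). λ = (3 - 14)/(18 - 5) ≡ 12/13 mod 23. 13⁻¹ ≡ 16 (mod 23), so λ ≡ 8.
  x = λ² - 5 - 18 = 64 - 23 ≡ 18; y = λ·(5 - 18) - 14 ≡ 20. → (18, 20)
9P: (18, 20) + (18, 3): same x and y₁ ≡ -y₂, so the sum is O.
9P = O, so the order is 9.

9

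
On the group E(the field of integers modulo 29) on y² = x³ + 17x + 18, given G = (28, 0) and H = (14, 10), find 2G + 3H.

First 2G:
Repeated addition: build up to 2G.
2G: (28, 0) + (28, 0): same x and y₁ ≡ -y₂, so the sum is the point at infinity.
2G = the point at infinity.
Next 3H:
Repeated addition: build up to 3H.
2H: tangent at (14, 10): λ = (3·14² + 17)/(2·10) ≡ 25/20. 20⁻¹ ≡ 16 (mod 29) since 20·16 = 320 ≡ 1, so λ ≡ 25·16 ≡ 23.
  x = λ² - 14 - 14 = 529 - 28 ≡ 8; y = λ·(14 - 8) - 10 ≡ 12. → (8, 12)
3H: (8, 12) + (14, 10). λ = (10 - 12)/(14 - 8) ≡ 27/6 mod 29. 6⁻¹ ≡ 5 (mod 29) since 6·5 = 30 ≡ 1, so λ ≡ 19.
  x = λ² - 8 - 14 = 361 - 22 ≡ 20; y = λ·(8 - 20) - 12 ≡ 21. → (20, 21)
3H = (20, 21).
Finally 2G + 3H:
the point at infinity + (20, 21) = (20, 21) (identity).

(20, 21)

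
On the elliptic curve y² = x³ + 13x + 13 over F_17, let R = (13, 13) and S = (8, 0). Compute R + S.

(15, 9)

(13, 13) + (8, 0). λ = (0 - 13)/(8 - 13) ≡ 4/12 mod 17. 12⁻¹ ≡ 10 (mod 17) since 12·10 = 120 ≡ 1, so λ ≡ 6.
  x = λ² - 13 - 8 = 36 - 21 ≡ 15; y = λ·(13 - 15) - 13 ≡ 9. → (15, 9)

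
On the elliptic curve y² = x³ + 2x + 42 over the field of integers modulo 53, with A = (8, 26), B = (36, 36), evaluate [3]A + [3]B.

First 3A:
Repeated addition: build up to 3A.
2A: tangent at (8, 26): λ = (3·8² + 2)/(2·26) ≡ 35/52. 52⁻¹ ≡ 52 (mod 53) since 52·52 = 2704 ≡ 1, so λ ≡ 35·52 ≡ 18.
  x = λ² - 8 - 8 = 324 - 16 ≡ 43; y = λ·(8 - 43) - 26 ≡ 33. → (43, 33)
3A: (43, 33) + (8, 26). λ = (26 - 33)/(8 - 43) ≡ 46/18 mod 53. 18⁻¹ ≡ 3 (mod 53) since 18·3 = 54 ≡ 1, so λ ≡ 32.
  x = λ² - 43 - 8 = 1024 - 51 ≡ 19; y = λ·(43 - 19) - 33 ≡ 46. → (19, 46)
3A = (19, 46).
Next 3B:
Repeated addition: build up to 3B.
2B: tangent at (36, 36): λ = (3·36² + 2)/(2·36) ≡ 21/19. 19⁻¹ ≡ 14 (mod 53) since 19·14 = 266 ≡ 1, so λ ≡ 21·14 ≡ 29.
  x = λ² - 36 - 36 = 841 - 72 ≡ 27; y = λ·(36 - 27) - 36 ≡ 13. → (27, 13)
3B: (27, 13) + (36, 36). λ = (36 - 13)/(36 - 27) ≡ 23/9 mod 53. 9⁻¹ ≡ 6 (mod 53), so λ ≡ 32.
  x = λ² - 27 - 36 = 1024 - 63 ≡ 7; y = λ·(27 - 7) - 13 ≡ 44. → (7, 44)
3B = (7, 44).
Finally 3A + 3B:
(19, 46) + (7, 44). λ = (44 - 46)/(7 - 19) ≡ 51/41 mod 53. 41⁻¹ ≡ 22 (mod 53) since 41·22 = 902 ≡ 1, so λ ≡ 9.
  x = λ² - 19 - 7 = 81 - 26 ≡ 2; y = λ·(19 - 2) - 46 ≡ 1. → (2, 1)

(2, 1)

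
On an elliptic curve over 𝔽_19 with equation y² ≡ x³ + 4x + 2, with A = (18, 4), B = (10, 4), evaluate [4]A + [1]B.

First 4A:
Double-and-add on 4 = (100)₂. Start with A = (18, 4) for the leading 1-bit.
double: tangent at (18, 4): λ = (3·18² + 4)/(2·4) ≡ 7/8. 8⁻¹ ≡ 12 (mod 19) since 8·12 = 96 ≡ 1, so λ ≡ 7·12 ≡ 8.
  x = λ² - 18 - 18 = 64 - 36 ≡ 9; y = λ·(18 - 9) - 4 ≡ 11. → (9, 11)
double: tangent at (9, 11): λ = (3·9² + 4)/(2·11) ≡ 0/3. 3⁻¹ ≡ 13 (mod 19) since 3·13 = 39 ≡ 1, so λ ≡ 0·13 ≡ 0.
  x = λ² - 9 - 9 = 0 - 18 ≡ 1; y = λ·(9 - 1) - 11 ≡ 8. → (1, 8)
4A = (1, 8).
Finally 4A + B:
(1, 8) + (10, 4). λ = (4 - 8)/(10 - 1) ≡ 15/9 mod 19. 9⁻¹ ≡ 17 (mod 19), so λ ≡ 8.
  x = λ² - 1 - 10 = 64 - 11 ≡ 15; y = λ·(1 - 15) - 8 ≡ 13. → (15, 13)

(15, 13)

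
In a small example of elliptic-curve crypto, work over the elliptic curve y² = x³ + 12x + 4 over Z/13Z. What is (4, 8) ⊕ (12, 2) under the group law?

(0, 2)

(4, 8) + (12, 2). λ = (2 - 8)/(12 - 4) ≡ 7/8 mod 13. 8⁻¹ ≡ 5 (mod 13), so λ ≡ 9.
  x = λ² - 4 - 12 = 81 - 16 ≡ 0; y = λ·(4 - 0) - 8 ≡ 2. → (0, 2)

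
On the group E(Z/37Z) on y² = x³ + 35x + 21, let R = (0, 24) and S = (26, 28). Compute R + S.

(0, 24) + (26, 28). λ = (28 - 24)/(26 - 0) ≡ 4/26 mod 37. 26⁻¹ ≡ 10 (mod 37) since 26·10 = 260 ≡ 1, so λ ≡ 3.
  x = λ² - 0 - 26 = 9 - 26 ≡ 20; y = λ·(0 - 20) - 24 ≡ 27. → (20, 27)

(20, 27)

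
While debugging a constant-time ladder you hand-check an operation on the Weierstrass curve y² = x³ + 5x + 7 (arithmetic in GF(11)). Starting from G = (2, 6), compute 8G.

O

Double-and-add on 8 = (1000)₂. Start with G = (2, 6) for the leading 1-bit.
double: tangent at (2, 6): λ = (3·2² + 5)/(2·6) ≡ 6/1. 1⁻¹ ≡ 1 (mod 11), so λ ≡ 6·1 ≡ 6.
  x = λ² - 2 - 2 = 36 - 4 ≡ 10; y = λ·(2 - 10) - 6 ≡ 1. → (10, 1)
double: tangent at (10, 1): λ = (3·10² + 5)/(2·1) ≡ 8/2. 2⁻¹ ≡ 6 (mod 11) since 2·6 = 12 ≡ 1, so λ ≡ 8·6 ≡ 4.
  x = λ² - 10 - 10 = 16 - 20 ≡ 7; y = λ·(10 - 7) - 1 ≡ 0. → (7, 0)
double: (7, 0) + (7, 0): same x and y₁ ≡ -y₂, so the sum is the point at infinity.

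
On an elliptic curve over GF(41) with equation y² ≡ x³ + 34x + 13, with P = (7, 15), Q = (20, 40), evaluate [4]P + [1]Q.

First 4P:
Double-and-add on 4 = (100)₂. Start with P = (7, 15) for the leading 1-bit.
double: tangent at (7, 15): λ = (3·7² + 34)/(2·15) ≡ 17/30. 30⁻¹ ≡ 26 (mod 41), so λ ≡ 17·26 ≡ 32.
  x = λ² - 7 - 7 = 1024 - 14 ≡ 26; y = λ·(7 - 26) - 15 ≡ 33. → (26, 33)
double: tangent at (26, 33): λ = (3·26² + 34)/(2·33) ≡ 12/25. 25⁻¹ ≡ 23 (mod 41) since 25·23 = 575 ≡ 1, so λ ≡ 12·23 ≡ 30.
  x = λ² - 26 - 26 = 900 - 52 ≡ 28; y = λ·(26 - 28) - 33 ≡ 30. → (28, 30)
4P = (28, 30).
Finally 4P + Q:
(28, 30) + (20, 40). λ = (40 - 30)/(20 - 28) ≡ 10/33 mod 41. 33⁻¹ ≡ 5 (mod 41), so λ ≡ 9.
  x = λ² - 28 - 20 = 81 - 48 ≡ 33; y = λ·(28 - 33) - 30 ≡ 7. → (33, 7)

(33, 7)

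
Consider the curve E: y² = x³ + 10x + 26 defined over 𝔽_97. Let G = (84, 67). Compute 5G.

(14, 0)

Double-and-add on 5 = (101)₂. Start with G = (84, 67) for the leading 1-bit.
double: tangent at (84, 67): λ = (3·84² + 10)/(2·67) ≡ 32/37. 37⁻¹ ≡ 21 (mod 97), so λ ≡ 32·21 ≡ 90.
  x = λ² - 84 - 84 = 8100 - 168 ≡ 75; y = λ·(84 - 75) - 67 ≡ 64. → (75, 64)
double: tangent at (75, 64): λ = (3·75² + 10)/(2·64) ≡ 7/31. 31⁻¹ ≡ 72 (mod 97), so λ ≡ 7·72 ≡ 19.
  x = λ² - 75 - 75 = 361 - 150 ≡ 17; y = λ·(75 - 17) - 64 ≡ 68. → (17, 68)
add G: (17, 68) + (84, 67). λ = (67 - 68)/(84 - 17) ≡ 96/67 mod 97. 67⁻¹ ≡ 42 (mod 97), so λ ≡ 55.
  x = λ² - 17 - 84 = 3025 - 101 ≡ 14; y = λ·(17 - 14) - 68 ≡ 0. → (14, 0)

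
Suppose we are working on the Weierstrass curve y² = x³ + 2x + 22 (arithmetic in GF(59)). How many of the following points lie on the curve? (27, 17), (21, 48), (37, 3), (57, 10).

3

(27, 17): 17² ≡ 53, rhs ≡ 53 → on.
(21, 48): 48² ≡ 3, rhs ≡ 3 → on.
(37, 3): 3² ≡ 9, rhs ≡ 9 → on.
(57, 10): 10² ≡ 41, rhs ≡ 10 → off.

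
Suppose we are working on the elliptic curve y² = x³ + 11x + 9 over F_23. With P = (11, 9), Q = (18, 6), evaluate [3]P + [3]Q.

(3, 0)

First 3P:
Repeated addition: build up to 3P.
2P: tangent at (11, 9): λ = (3·11² + 11)/(2·9) ≡ 6/18. 18⁻¹ ≡ 9 (mod 23), so λ ≡ 6·9 ≡ 8.
  x = λ² - 11 - 11 = 64 - 22 ≡ 19; y = λ·(11 - 19) - 9 ≡ 19. → (19, 19)
3P: (19, 19) + (11, 9). λ = (9 - 19)/(11 - 19) ≡ 13/15 mod 23. 15⁻¹ ≡ 20 (mod 23) since 15·20 = 300 ≡ 1, so λ ≡ 7.
  x = λ² - 19 - 11 = 49 - 30 ≡ 19; y = λ·(19 - 19) - 19 ≡ 4. → (19, 4)
3P = (19, 4).
Next 3Q:
Repeated addition: build up to 3Q.
2Q: tangent at (18, 6): λ = (3·18² + 11)/(2·6) ≡ 17/12. 12⁻¹ ≡ 2 (mod 23) since 12·2 = 24 ≡ 1, so λ ≡ 17·2 ≡ 11.
  x = λ² - 18 - 18 = 121 - 36 ≡ 16; y = λ·(18 - 16) - 6 ≡ 16. → (16, 16)
3Q: (16, 16) + (18, 6). λ = (6 - 16)/(18 - 16) ≡ 13/2 mod 23. 2⁻¹ ≡ 12 (mod 23), so λ ≡ 18.
  x = λ² - 16 - 18 = 324 - 34 ≡ 14; y = λ·(16 - 14) - 16 ≡ 20. → (14, 20)
3Q = (14, 20).
Finally 3P + 3Q:
(19, 4) + (14, 20). λ = (20 - 4)/(14 - 19) ≡ 16/18 mod 23. 18⁻¹ ≡ 9 (mod 23) since 18·9 = 162 ≡ 1, so λ ≡ 6.
  x = λ² - 19 - 14 = 36 - 33 ≡ 3; y = λ·(19 - 3) - 4 ≡ 0. → (3, 0)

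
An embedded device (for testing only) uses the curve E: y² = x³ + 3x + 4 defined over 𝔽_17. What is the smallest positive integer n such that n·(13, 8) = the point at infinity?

10

2P: tangent at (13, 8): λ = (3·13² + 3)/(2·8) ≡ 0/16. 16⁻¹ ≡ 16 (mod 17), so λ ≡ 0·16 ≡ 0.
  x = λ² - 13 - 13 = 0 - 26 ≡ 8; y = λ·(13 - 8) - 8 ≡ 9. → (8, 9)
3P: (8, 9) + (13, 8). λ = (8 - 9)/(13 - 8) ≡ 16/5 mod 17. 5⁻¹ ≡ 7 (mod 17), so λ ≡ 10.
  x = λ² - 8 - 13 = 100 - 21 ≡ 11; y = λ·(8 - 11) - 9 ≡ 12. → (11, 12)
4P: (11, 12) + (13, 8). λ = (8 - 12)/(13 - 11) ≡ 13/2 mod 17. 2⁻¹ ≡ 9 (mod 17), so λ ≡ 15.
  x = λ² - 11 - 13 = 225 - 24 ≡ 14; y = λ·(11 - 14) - 12 ≡ 11. → (14, 11)
5P: (14, 11) + (13, 8). λ = (8 - 11)/(13 - 14) ≡ 14/16 mod 17. 16⁻¹ ≡ 16 (mod 17), so λ ≡ 3.
  x = λ² - 14 - 13 = 9 - 27 ≡ 16; y = λ·(14 - 16) - 11 ≡ 0. → (16, 0)
6P: (16, 0) + (13, 8). λ = (8 - 0)/(13 - 16) ≡ 8/14 mod 17. 14⁻¹ ≡ 11 (mod 17), so λ ≡ 3.
  x = λ² - 16 - 13 = 9 - 29 ≡ 14; y = λ·(16 - 14) - 0 ≡ 6. → (14, 6)
7P: (14, 6) + (13, 8). λ = (8 - 6)/(13 - 14) ≡ 2/16 mod 17. 16⁻¹ ≡ 16 (mod 17), so λ ≡ 15.
  x = λ² - 14 - 13 = 225 - 27 ≡ 11; y = λ·(14 - 11) - 6 ≡ 5. → (11, 5)
8P: (11, 5) + (13, 8). λ = (8 - 5)/(13 - 11) ≡ 3/2 mod 17. 2⁻¹ ≡ 9 (mod 17), so λ ≡ 10.
  x = λ² - 11 - 13 = 100 - 24 ≡ 8; y = λ·(11 - 8) - 5 ≡ 8. → (8, 8)
9P: (8, 8) + (13, 8). λ = (8 - 8)/(13 - 8) ≡ 0/5 mod 17. 5⁻¹ ≡ 7 (mod 17) since 5·7 = 35 ≡ 1, so λ ≡ 0.
  x = λ² - 8 - 13 = 0 - 21 ≡ 13; y = λ·(8 - 13) - 8 ≡ 9. → (13, 9)
10P: (13, 9) + (13, 8): same x and y₁ ≡ -y₂, so the sum is the point at infinity.
10P = the point at infinity, so the order is 10.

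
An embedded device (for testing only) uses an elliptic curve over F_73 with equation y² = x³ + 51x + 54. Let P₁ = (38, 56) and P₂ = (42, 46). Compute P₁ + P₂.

(54, 57)

(38, 56) + (42, 46). λ = (46 - 56)/(42 - 38) ≡ 63/4 mod 73. 4⁻¹ ≡ 55 (mod 73), so λ ≡ 34.
  x = λ² - 38 - 42 = 1156 - 80 ≡ 54; y = λ·(38 - 54) - 56 ≡ 57. → (54, 57)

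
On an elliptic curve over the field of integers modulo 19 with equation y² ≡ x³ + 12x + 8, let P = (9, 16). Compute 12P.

(9, 3)

Double-and-add on 12 = (1100)₂. Start with P = (9, 16) for the leading 1-bit.
double: tangent at (9, 16): λ = (3·9² + 12)/(2·16) ≡ 8/13. 13⁻¹ ≡ 3 (mod 19) since 13·3 = 39 ≡ 1, so λ ≡ 8·3 ≡ 5.
  x = λ² - 9 - 9 = 25 - 18 ≡ 7; y = λ·(9 - 7) - 16 ≡ 13. → (7, 13)
add P: (7, 13) + (9, 16). λ = (16 - 13)/(9 - 7) ≡ 3/2 mod 19. 2⁻¹ ≡ 10 (mod 19), so λ ≡ 11.
  x = λ² - 7 - 9 = 121 - 16 ≡ 10; y = λ·(7 - 10) - 13 ≡ 11. → (10, 11)
double: tangent at (10, 11): λ = (3·10² + 12)/(2·11) ≡ 8/3. 3⁻¹ ≡ 13 (mod 19) since 3·13 = 39 ≡ 1, so λ ≡ 8·13 ≡ 9.
  x = λ² - 10 - 10 = 81 - 20 ≡ 4; y = λ·(10 - 4) - 11 ≡ 5. → (4, 5)
double: tangent at (4, 5): λ = (3·4² + 12)/(2·5) ≡ 3/10. 10⁻¹ ≡ 2 (mod 19), so λ ≡ 3·2 ≡ 6.
  x = λ² - 4 - 4 = 36 - 8 ≡ 9; y = λ·(4 - 9) - 5 ≡ 3. → (9, 3)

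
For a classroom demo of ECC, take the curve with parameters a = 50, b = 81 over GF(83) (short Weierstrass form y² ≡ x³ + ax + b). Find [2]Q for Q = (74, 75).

tangent at (74, 75): λ = (3·74² + 50)/(2·75) ≡ 44/67. 67⁻¹ ≡ 57 (mod 83) since 67·57 = 3819 ≡ 1, so λ ≡ 44·57 ≡ 18.
  x = λ² - 74 - 74 = 324 - 148 ≡ 10; y = λ·(74 - 10) - 75 ≡ 81. → (10, 81)

(10, 81)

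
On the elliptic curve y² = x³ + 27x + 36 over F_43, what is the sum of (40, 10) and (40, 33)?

The two points share x = 40 and their y-coordinates satisfy 10 + 33 ≡ 0 (mod 43), so they are inverses. Their sum is 𝒪.

O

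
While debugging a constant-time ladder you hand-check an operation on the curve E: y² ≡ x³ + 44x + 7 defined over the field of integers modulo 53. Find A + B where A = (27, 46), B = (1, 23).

(27, 46) + (1, 23). λ = (23 - 46)/(1 - 27) ≡ 30/27 mod 53. 27⁻¹ ≡ 2 (mod 53), so λ ≡ 7.
  x = λ² - 27 - 1 = 49 - 28 ≡ 21; y = λ·(27 - 21) - 46 ≡ 49. → (21, 49)

(21, 49)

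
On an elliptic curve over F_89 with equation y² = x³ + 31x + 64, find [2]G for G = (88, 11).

tangent at (88, 11): λ = (3·88² + 31)/(2·11) ≡ 34/22. 22⁻¹ ≡ 85 (mod 89), so λ ≡ 34·85 ≡ 42.
  x = λ² - 88 - 88 = 1764 - 176 ≡ 75; y = λ·(88 - 75) - 11 ≡ 1. → (75, 1)

(75, 1)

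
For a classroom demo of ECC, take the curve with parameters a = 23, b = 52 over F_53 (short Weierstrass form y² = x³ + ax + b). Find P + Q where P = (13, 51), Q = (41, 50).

(23, 44)

(13, 51) + (41, 50). λ = (50 - 51)/(41 - 13) ≡ 52/28 mod 53. 28⁻¹ ≡ 36 (mod 53), so λ ≡ 17.
  x = λ² - 13 - 41 = 289 - 54 ≡ 23; y = λ·(13 - 23) - 51 ≡ 44. → (23, 44)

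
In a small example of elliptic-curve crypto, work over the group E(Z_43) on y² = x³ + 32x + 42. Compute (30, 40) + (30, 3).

The two points share x = 30 and their y-coordinates satisfy 40 + 3 ≡ 0 (mod 43), so they are inverses. Their sum is O.

O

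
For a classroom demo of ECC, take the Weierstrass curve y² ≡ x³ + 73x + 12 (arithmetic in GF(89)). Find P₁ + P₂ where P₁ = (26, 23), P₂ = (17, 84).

(26, 23) + (17, 84). λ = (84 - 23)/(17 - 26) ≡ 61/80 mod 89. 80⁻¹ ≡ 79 (mod 89), so λ ≡ 13.
  x = λ² - 26 - 17 = 169 - 43 ≡ 37; y = λ·(26 - 37) - 23 ≡ 12. → (37, 12)

(37, 12)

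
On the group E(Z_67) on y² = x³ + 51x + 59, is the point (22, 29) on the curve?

yes

y² = 29² ≡ 37; x³ + 51x + 59 = 11829 ≡ 37 (mod 67). 37 = 37.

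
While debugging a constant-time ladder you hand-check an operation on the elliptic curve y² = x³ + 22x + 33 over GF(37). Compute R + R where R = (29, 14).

tangent at (29, 14): λ = (3·29² + 22)/(2·14) ≡ 29/28. 28⁻¹ ≡ 4 (mod 37), so λ ≡ 29·4 ≡ 5.
  x = λ² - 29 - 29 = 25 - 58 ≡ 4; y = λ·(29 - 4) - 14 ≡ 0. → (4, 0)

(4, 0)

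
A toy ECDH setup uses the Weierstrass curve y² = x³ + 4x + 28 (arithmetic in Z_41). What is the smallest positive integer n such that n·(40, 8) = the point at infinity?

2P: tangent at (40, 8): λ = (3·40² + 4)/(2·8) ≡ 7/16. 16⁻¹ ≡ 18 (mod 41) since 16·18 = 288 ≡ 1, so λ ≡ 7·18 ≡ 3.
  x = λ² - 40 - 40 = 9 - 80 ≡ 11; y = λ·(40 - 11) - 8 ≡ 38. → (11, 38)
3P: (11, 38) + (40, 8). λ = (8 - 38)/(40 - 11) ≡ 11/29 mod 41. 29⁻¹ ≡ 17 (mod 41), so λ ≡ 23.
  x = λ² - 11 - 40 = 529 - 51 ≡ 27; y = λ·(11 - 27) - 38 ≡ 4. → (27, 4)
4P: (27, 4) + (40, 8). λ = (8 - 4)/(40 - 27) ≡ 4/13 mod 41. 13⁻¹ ≡ 19 (mod 41) since 13·19 = 247 ≡ 1, so λ ≡ 35.
  x = λ² - 27 - 40 = 1225 - 67 ≡ 10; y = λ·(27 - 10) - 4 ≡ 17. → (10, 17)
5P: (10, 17) + (40, 8). λ = (8 - 17)/(40 - 10) ≡ 32/30 mod 41. 30⁻¹ ≡ 26 (mod 41), so λ ≡ 12.
  x = λ² - 10 - 40 = 144 - 50 ≡ 12; y = λ·(10 - 12) - 17 ≡ 0. → (12, 0)
6P: (12, 0) + (40, 8). λ = (8 - 0)/(40 - 12) ≡ 8/28 mod 41. 28⁻¹ ≡ 22 (mod 41), so λ ≡ 12.
  x = λ² - 12 - 40 = 144 - 52 ≡ 10; y = λ·(12 - 10) - 0 ≡ 24. → (10, 24)
7P: (10, 24) + (40, 8). λ = (8 - 24)/(40 - 10) ≡ 25/30 mod 41. 30⁻¹ ≡ 26 (mod 41), so λ ≡ 35.
  x = λ² - 10 - 40 = 1225 - 50 ≡ 27; y = λ·(10 - 27) - 24 ≡ 37. → (27, 37)
8P: (27, 37) + (40, 8). λ = (8 - 37)/(40 - 27) ≡ 12/13 mod 41. 13⁻¹ ≡ 19 (mod 41), so λ ≡ 23.
  x = λ² - 27 - 40 = 529 - 67 ≡ 11; y = λ·(27 - 11) - 37 ≡ 3. → (11, 3)
9P: (11, 3) + (40, 8). λ = (8 - 3)/(40 - 11) ≡ 5/29 mod 41. 29⁻¹ ≡ 17 (mod 41), so λ ≡ 3.
  x = λ² - 11 - 40 = 9 - 51 ≡ 40; y = λ·(11 - 40) - 3 ≡ 33. → (40, 33)
10P: (40, 33) + (40, 8): same x and y₁ ≡ -y₂, so the sum is the point at infinity.
10P = the point at infinity, so the order is 10.

10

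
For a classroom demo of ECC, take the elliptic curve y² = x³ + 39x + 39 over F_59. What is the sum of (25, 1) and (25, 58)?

The two points share x = 25 and their y-coordinates satisfy 1 + 58 ≡ 0 (mod 59), so they are inverses. Their sum is O.

O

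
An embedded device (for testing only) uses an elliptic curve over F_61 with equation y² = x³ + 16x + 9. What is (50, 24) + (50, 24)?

(23, 10)

tangent at (50, 24): λ = (3·50² + 16)/(2·24) ≡ 13/48. 48⁻¹ ≡ 14 (mod 61), so λ ≡ 13·14 ≡ 60.
  x = λ² - 50 - 50 = 3600 - 100 ≡ 23; y = λ·(50 - 23) - 24 ≡ 10. → (23, 10)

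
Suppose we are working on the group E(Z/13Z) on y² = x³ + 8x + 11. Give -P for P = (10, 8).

(10, 5)

-(10, 8) = (10, -8 mod 13) = (10, 5).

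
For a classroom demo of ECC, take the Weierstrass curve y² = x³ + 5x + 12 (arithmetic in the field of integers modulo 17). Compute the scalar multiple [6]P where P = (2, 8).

Double-and-add on 6 = (110)₂. Start with P = (2, 8) for the leading 1-bit.
double: tangent at (2, 8): λ = (3·2² + 5)/(2·8) ≡ 0/16. 16⁻¹ ≡ 16 (mod 17) since 16·16 = 256 ≡ 1, so λ ≡ 0·16 ≡ 0.
  x = λ² - 2 - 2 = 0 - 4 ≡ 13; y = λ·(2 - 13) - 8 ≡ 9. → (13, 9)
add P: (13, 9) + (2, 8). λ = (8 - 9)/(2 - 13) ≡ 16/6 mod 17. 6⁻¹ ≡ 3 (mod 17), so λ ≡ 14.
  x = λ² - 13 - 2 = 196 - 15 ≡ 11; y = λ·(13 - 11) - 9 ≡ 2. → (11, 2)
double: tangent at (11, 2): λ = (3·11² + 5)/(2·2) ≡ 11/4. 4⁻¹ ≡ 13 (mod 17) since 4·13 = 52 ≡ 1, so λ ≡ 11·13 ≡ 7.
  x = λ² - 11 - 11 = 49 - 22 ≡ 10; y = λ·(11 - 10) - 2 ≡ 5. → (10, 5)

(10, 5)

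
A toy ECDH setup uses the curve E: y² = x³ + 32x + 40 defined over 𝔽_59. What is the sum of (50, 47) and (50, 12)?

O

The two points share x = 50 and their y-coordinates satisfy 47 + 12 ≡ 0 (mod 59), so they are inverses. Their sum is ∞.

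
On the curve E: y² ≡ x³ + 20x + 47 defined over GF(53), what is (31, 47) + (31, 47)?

tangent at (31, 47): λ = (3·31² + 20)/(2·47) ≡ 41/41. 41⁻¹ ≡ 22 (mod 53), so λ ≡ 41·22 ≡ 1.
  x = λ² - 31 - 31 = 1 - 62 ≡ 45; y = λ·(31 - 45) - 47 ≡ 45. → (45, 45)

(45, 45)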